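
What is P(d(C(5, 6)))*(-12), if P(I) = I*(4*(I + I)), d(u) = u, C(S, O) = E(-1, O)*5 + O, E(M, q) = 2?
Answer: -24576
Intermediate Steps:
C(S, O) = 10 + O (C(S, O) = 2*5 + O = 10 + O)
P(I) = 8*I² (P(I) = I*(4*(2*I)) = I*(8*I) = 8*I²)
P(d(C(5, 6)))*(-12) = (8*(10 + 6)²)*(-12) = (8*16²)*(-12) = (8*256)*(-12) = 2048*(-12) = -24576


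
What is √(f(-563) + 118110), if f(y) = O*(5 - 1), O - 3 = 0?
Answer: √118122 ≈ 343.69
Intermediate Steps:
O = 3 (O = 3 + 0 = 3)
f(y) = 12 (f(y) = 3*(5 - 1) = 3*4 = 12)
√(f(-563) + 118110) = √(12 + 118110) = √118122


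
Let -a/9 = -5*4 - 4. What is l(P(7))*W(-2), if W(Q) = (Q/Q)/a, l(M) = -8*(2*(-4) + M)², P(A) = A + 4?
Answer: -⅓ ≈ -0.33333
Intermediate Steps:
P(A) = 4 + A
a = 216 (a = -9*(-5*4 - 4) = -9*(-20 - 4) = -9*(-24) = 216)
l(M) = -8*(-8 + M)²
W(Q) = 1/216 (W(Q) = (Q/Q)/216 = 1*(1/216) = 1/216)
l(P(7))*W(-2) = -8*(-8 + (4 + 7))²*(1/216) = -8*(-8 + 11)²*(1/216) = -8*3²*(1/216) = -8*9*(1/216) = -72*1/216 = -⅓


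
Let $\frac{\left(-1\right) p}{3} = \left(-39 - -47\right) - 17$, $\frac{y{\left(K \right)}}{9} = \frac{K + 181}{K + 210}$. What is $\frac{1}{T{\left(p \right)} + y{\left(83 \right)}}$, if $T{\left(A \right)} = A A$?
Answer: $\frac{293}{215973} \approx 0.0013567$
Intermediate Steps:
$y{\left(K \right)} = \frac{9 \left(181 + K\right)}{210 + K}$ ($y{\left(K \right)} = 9 \frac{K + 181}{K + 210} = 9 \frac{181 + K}{210 + K} = \frac{9 \left(181 + K\right)}{210 + K}$)
$p = 27$ ($p = - 3 \left(\left(-39 - -47\right) - 17\right) = - 3 \left(\left(-39 + 47\right) - 17\right) = - 3 \left(8 - 17\right) = \left(-3\right) \left(-9\right) = 27$)
$T{\left(A \right)} = A^{2}$
$\frac{1}{T{\left(p \right)} + y{\left(83 \right)}} = \frac{1}{27^{2} + \frac{9 \left(181 + 83\right)}{210 + 83}} = \frac{1}{729 + 9 \cdot \frac{1}{293} \cdot 264} = \frac{1}{729 + \frac{2376}{293}} = \frac{1}{\frac{215973}{293}} = \frac{293}{215973}$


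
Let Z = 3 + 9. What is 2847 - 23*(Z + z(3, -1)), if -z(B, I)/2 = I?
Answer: 2525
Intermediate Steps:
z(B, I) = -2*I
Z = 12
2847 - 23*(Z + z(3, -1)) = 2847 - 23*(12 - 2*(-1)) = 2847 - 23*(12 + 2) = 2847 - 23*14 = 2847 - 1*322 = 2847 - 322 = 2525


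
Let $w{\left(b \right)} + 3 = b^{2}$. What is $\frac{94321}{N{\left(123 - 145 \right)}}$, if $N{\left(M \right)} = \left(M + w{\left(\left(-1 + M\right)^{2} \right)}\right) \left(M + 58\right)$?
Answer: $\frac{94321}{10073376} \approx 0.0093634$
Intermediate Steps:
$w{\left(b \right)} = -3 + b^{2}$
$N{\left(M \right)} = \left(58 + M\right) \left(-3 + M + \left(-1 + M\right)^{4}\right)$ ($N{\left(M \right)} = \left(M + \left(-3 + \left(\left(-1 + M\right)^{2}\right)^{2}\right)\right) \left(M + 58\right) = \left(M + \left(-3 + \left(-1 + M\right)^{4}\right)\right) \left(58 + M\right) = \left(-3 + M + \left(-1 + M\right)^{4}\right) \left(58 + M\right) = \left(58 + M\right) \left(-3 + M + \left(-1 + M\right)^{4}\right)$)
$\frac{94321}{N{\left(123 - 145 \right)}} = \frac{94321}{-174 + \left(123 - 145\right)^{2} + 55 \left(123 - 145\right) + 58 \left(-1 + \left(123 - 145\right)\right)^{4} + \left(123 - 145\right) \left(-1 + \left(123 - 145\right)\right)^{4}} = \frac{94321}{-174 + \left(-22\right)^{2} + 55 \left(-22\right) + 58 \left(-1 - 22\right)^{4} - 22 \left(-1 - 22\right)^{4}} = \frac{94321}{-174 + 484 - 1210 + 58 \left(-23\right)^{4} - 22 \left(-23\right)^{4}} = \frac{94321}{-174 + 484 - 1210 + 58 \cdot 279841 - 6156502} = \frac{94321}{-174 + 484 - 1210 + 16230778 - 6156502} = \frac{94321}{10073376}$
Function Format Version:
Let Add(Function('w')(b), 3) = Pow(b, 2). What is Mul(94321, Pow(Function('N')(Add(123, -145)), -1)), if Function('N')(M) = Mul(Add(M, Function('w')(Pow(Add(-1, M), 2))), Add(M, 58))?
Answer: Rational(94321, 10073376) ≈ 0.0093634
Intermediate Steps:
Function('w')(b) = Add(-3, Pow(b, 2))
Function('N')(M) = Mul(Add(58, M), Add(-3, M, Pow(Add(-1, M), 4))) (Function('N')(M) = Mul(Add(M, Add(-3, Pow(Pow(Add(-1, M), 2), 2))), Add(M, 58)) = Mul(Add(M, Add(-3, Pow(Add(-1, M), 4))), Add(58, M)) = Mul(Add(-3, M, Pow(Add(-1, M), 4)), Add(58, M)) = Mul(Add(58, M), Add(-3, M, Pow(Add(-1, M), 4))))
Mul(94321, Pow(Function('N')(Add(123, -145)), -1)) = Mul(94321, Pow(Add(-174, Pow(Add(123, -145), 2), Mul(55, Add(123, -145)), Mul(58, Pow(Add(-1, Add(123, -145)), 4)), Mul(Add(123, -145), Pow(Add(-1, Add(123, -145)), 4))), -1)) = Mul(94321, Pow(Add(-174, Pow(-22, 2), Mul(55, -22), Mul(58, Pow(Add(-1, -22), 4)), Mul(-22, Pow(Add(-1, -22), 4))), -1)) = Mul(94321, Pow(Add(-174, 484, -1210, Mul(58, Pow(-23, 4)), Mul(-22, Pow(-23, 4))), -1)) = Mul(94321, Pow(Add(-174, 484, -1210, Mul(58, 279841), Mul(-22, 279841)), -1)) = Mul(94321, Pow(Add(-174, 484, -1210, 16230778, -6156502), -1)) = Mul(94321, Pow(10073376, -1)) = Mul(94321, Rational(1, 10073376)) = Rational(94321, 10073376)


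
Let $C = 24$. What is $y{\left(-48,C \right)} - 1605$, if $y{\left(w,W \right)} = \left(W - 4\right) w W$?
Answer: $-24645$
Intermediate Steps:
$y{\left(w,W \right)} = W w \left(-4 + W\right)$ ($y{\left(w,W \right)} = \left(-4 + W\right) W w = W w \left(-4 + W\right)$)
$y{\left(-48,C \right)} - 1605 = 24 \left(-48\right) \left(-4 + 24\right) - 1605 = 24 \left(-48\right) 20 - 1605 = -23040 - 1605 = -24645$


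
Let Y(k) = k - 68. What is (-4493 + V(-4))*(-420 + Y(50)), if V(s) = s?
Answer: 1969686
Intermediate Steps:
Y(k) = -68 + k
(-4493 + V(-4))*(-420 + Y(50)) = (-4493 - 4)*(-420 + (-68 + 50)) = -4497*(-420 - 18) = -4497*(-438) = 1969686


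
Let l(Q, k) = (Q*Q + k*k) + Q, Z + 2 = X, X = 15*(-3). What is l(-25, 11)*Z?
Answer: -33887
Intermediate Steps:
X = -45
Z = -47 (Z = -2 - 45 = -47)
l(Q, k) = Q + Q² + k² (l(Q, k) = (Q² + k²) + Q = Q + Q² + k²)
l(-25, 11)*Z = (-25 + (-25)² + 11²)*(-47) = (-25 + 625 + 121)*(-47) = 721*(-47) = -33887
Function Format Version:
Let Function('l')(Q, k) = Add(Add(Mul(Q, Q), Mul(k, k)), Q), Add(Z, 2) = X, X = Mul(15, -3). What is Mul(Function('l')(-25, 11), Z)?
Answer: -33887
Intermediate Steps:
X = -45
Z = -47 (Z = Add(-2, -45) = -47)
Function('l')(Q, k) = Add(Q, Pow(Q, 2), Pow(k, 2)) (Function('l')(Q, k) = Add(Add(Pow(Q, 2), Pow(k, 2)), Q) = Add(Q, Pow(Q, 2), Pow(k, 2)))
Mul(Function('l')(-25, 11), Z) = Mul(Add(-25, Pow(-25, 2), Pow(11, 2)), -47) = Mul(Add(-25, 625, 121), -47) = Mul(721, -47) = -33887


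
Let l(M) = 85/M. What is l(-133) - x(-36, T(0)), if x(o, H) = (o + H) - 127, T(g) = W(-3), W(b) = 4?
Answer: 21062/133 ≈ 158.36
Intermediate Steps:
T(g) = 4
x(o, H) = -127 + H + o (x(o, H) = (H + o) - 127 = -127 + H + o)
l(-133) - x(-36, T(0)) = 85/(-133) - (-127 + 4 - 36) = 85*(-1/133) - 1*(-159) = -85/133 + 159 = 21062/133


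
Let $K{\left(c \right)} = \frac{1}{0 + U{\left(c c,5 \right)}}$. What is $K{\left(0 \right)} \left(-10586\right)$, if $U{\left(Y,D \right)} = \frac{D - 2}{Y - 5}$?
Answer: $\frac{52930}{3} \approx 17643.0$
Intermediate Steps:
$U{\left(Y,D \right)} = \frac{-2 + D}{-5 + Y}$
$K{\left(c \right)} = - \frac{5}{3} + \frac{c^{2}}{3}$ ($K{\left(c \right)} = \frac{1}{0 + \frac{-2 + 5}{-5 + c c}} = \frac{1}{0 + \frac{1}{-5 + c^{2}} \cdot 3} = \frac{1}{0 + \frac{3}{-5 + c^{2}}} = \frac{1}{3 \frac{1}{-5 + c^{2}}} = - \frac{5}{3} + \frac{c^{2}}{3}$)
$K{\left(0 \right)} \left(-10586\right) = \left(- \frac{5}{3} + \frac{0^{2}}{3}\right) \left(-10586\right) = \left(- \frac{5}{3} + \frac{1}{3} \cdot 0\right) \left(-10586\right) = \left(- \frac{5}{3} + 0\right) \left(-10586\right) = \left(- \frac{5}{3}\right) \left(-10586\right) = \frac{52930}{3}$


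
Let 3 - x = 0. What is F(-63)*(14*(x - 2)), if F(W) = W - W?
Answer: 0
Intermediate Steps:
x = 3 (x = 3 - 1*0 = 3 + 0 = 3)
F(W) = 0
F(-63)*(14*(x - 2)) = 0*(14*(3 - 2)) = 0*(14*1) = 0*14 = 0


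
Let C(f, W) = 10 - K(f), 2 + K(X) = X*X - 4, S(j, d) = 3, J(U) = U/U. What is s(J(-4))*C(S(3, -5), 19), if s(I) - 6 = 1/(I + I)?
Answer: 91/2 ≈ 45.500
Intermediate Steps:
J(U) = 1
K(X) = -6 + X² (K(X) = -2 + (X*X - 4) = -2 + (X² - 4) = -2 + (-4 + X²) = -6 + X²)
C(f, W) = 16 - f² (C(f, W) = 10 - (-6 + f²) = 10 + (6 - f²) = 16 - f²)
s(I) = 6 + 1/(2*I) (s(I) = 6 + 1/(I + I) = 6 + 1/(2*I))
s(J(-4))*C(S(3, -5), 19) = (6 + (½)/1)*(16 - 1*3²) = (6 + (½)*1)*(16 - 1*9) = (6 + ½)*(16 - 9) = (13/2)*7 = 91/2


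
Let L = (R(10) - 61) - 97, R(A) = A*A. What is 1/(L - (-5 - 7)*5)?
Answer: ½ ≈ 0.50000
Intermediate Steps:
R(A) = A²
L = -58 (L = (10² - 61) - 97 = (100 - 61) - 97 = 39 - 97 = -58)
1/(L - (-5 - 7)*5) = 1/(-58 - (-5 - 7)*5) = 1/(-58 - (-12)*5) = 1/(-58 - 1*(-60)) = 1/(-58 + 60) = 1/2 = ½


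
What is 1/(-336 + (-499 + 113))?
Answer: -1/722 ≈ -0.0013850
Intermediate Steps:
1/(-336 + (-499 + 113)) = 1/(-336 - 386) = 1/(-722) = -1/722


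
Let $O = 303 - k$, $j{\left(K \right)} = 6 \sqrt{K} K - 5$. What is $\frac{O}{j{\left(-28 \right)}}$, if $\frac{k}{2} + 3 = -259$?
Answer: $- \frac{4135}{790297} + \frac{277872 i \sqrt{7}}{790297} \approx -0.0052322 + 0.93026 i$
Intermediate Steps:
$k = -524$ ($k = -6 + 2 \left(-259\right) = -6 - 518 = -524$)
$j{\left(K \right)} = -5 + 6 K^{\frac{3}{2}}$ ($j{\left(K \right)} = 6 K^{\frac{3}{2}} - 5 = -5 + 6 K^{\frac{3}{2}}$)
$O = 827$ ($O = 303 - -524 = 303 + 524 = 827$)
$\frac{O}{j{\left(-28 \right)}} = \frac{827}{-5 + 6 \left(-28\right)^{\frac{3}{2}}} = \frac{827}{-5 + 6 \left(- 56 i \sqrt{7}\right)} = \frac{827}{-5 - 336 i \sqrt{7}}$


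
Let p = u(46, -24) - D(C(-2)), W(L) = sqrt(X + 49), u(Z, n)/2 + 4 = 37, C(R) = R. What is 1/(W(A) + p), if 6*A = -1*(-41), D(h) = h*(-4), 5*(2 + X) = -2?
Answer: 290/16587 - sqrt(1165)/16587 ≈ 0.015426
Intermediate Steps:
X = -12/5 (X = -2 + (1/5)*(-2) = -2 - 2/5 = -12/5 ≈ -2.4000)
D(h) = -4*h
u(Z, n) = 66 (u(Z, n) = -8 + 2*37 = -8 + 74 = 66)
A = 41/6 (A = (-1*(-41))/6 = (1/6)*41 = 41/6 ≈ 6.8333)
W(L) = sqrt(1165)/5 (W(L) = sqrt(-12/5 + 49) = sqrt(233/5) = sqrt(1165)/5)
p = 58 (p = 66 - (-4)*(-2) = 66 - 1*8 = 66 - 8 = 58)
1/(W(A) + p) = 1/(sqrt(1165)/5 + 58) = 1/(58 + sqrt(1165)/5)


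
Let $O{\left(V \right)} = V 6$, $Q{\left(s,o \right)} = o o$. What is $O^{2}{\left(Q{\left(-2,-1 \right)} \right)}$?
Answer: $36$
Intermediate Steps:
$Q{\left(s,o \right)} = o^{2}$
$O{\left(V \right)} = 6 V$
$O^{2}{\left(Q{\left(-2,-1 \right)} \right)} = \left(6 \left(-1\right)^{2}\right)^{2} = \left(6 \cdot 1\right)^{2} = 6^{2} = 36$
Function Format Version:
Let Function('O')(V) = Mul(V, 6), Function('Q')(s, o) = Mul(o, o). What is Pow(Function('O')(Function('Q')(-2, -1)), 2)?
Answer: 36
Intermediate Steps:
Function('Q')(s, o) = Pow(o, 2)
Function('O')(V) = Mul(6, V)
Pow(Function('O')(Function('Q')(-2, -1)), 2) = Pow(Mul(6, Pow(-1, 2)), 2) = Pow(Mul(6, 1), 2) = Pow(6, 2) = 36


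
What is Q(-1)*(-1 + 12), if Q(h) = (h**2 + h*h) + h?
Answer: 11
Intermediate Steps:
Q(h) = h + 2*h**2 (Q(h) = (h**2 + h**2) + h = 2*h**2 + h = h + 2*h**2)
Q(-1)*(-1 + 12) = (-(1 + 2*(-1)))*(-1 + 12) = -(1 - 2)*11 = -1*(-1)*11 = 1*11 = 11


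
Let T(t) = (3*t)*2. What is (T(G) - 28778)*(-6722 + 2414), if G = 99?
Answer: 121416672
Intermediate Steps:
T(t) = 6*t
(T(G) - 28778)*(-6722 + 2414) = (6*99 - 28778)*(-6722 + 2414) = (594 - 28778)*(-4308) = -28184*(-4308) = 121416672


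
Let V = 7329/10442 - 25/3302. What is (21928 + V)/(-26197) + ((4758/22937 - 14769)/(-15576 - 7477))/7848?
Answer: -261440574709899871276685/312359077167627852258312 ≈ -0.83699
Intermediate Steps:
V = 5984827/8619871 (V = 7329*(1/10442) - 25*1/3302 = 7329/10442 - 25/3302 = 5984827/8619871 ≈ 0.69431)
(21928 + V)/(-26197) + ((4758/22937 - 14769)/(-15576 - 7477))/7848 = (21928 + 5984827/8619871)/(-26197) + ((4758/22937 - 14769)/(-15576 - 7477))/7848 = (189022516115/8619871)*(-1/26197) + ((4758*(1/22937) - 14769)/(-23053))*(1/7848) = -189022516115/225814760587 + ((4758/22937 - 14769)*(-1/23053))*(1/7848) = -189022516115/225814760587 - 338751795/22937*(-1/23053)*(1/7848) = -189022516115/225814760587 + (338751795/528766661)*(1/7848) = -189022516115/225814760587 + 112917265/1383253585176 = -261440574709899871276685/312359077167627852258312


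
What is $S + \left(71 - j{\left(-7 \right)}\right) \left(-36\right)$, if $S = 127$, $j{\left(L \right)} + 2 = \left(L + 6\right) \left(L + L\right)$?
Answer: $-1997$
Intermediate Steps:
$j{\left(L \right)} = -2 + 2 L \left(6 + L\right)$ ($j{\left(L \right)} = -2 + \left(L + 6\right) \left(L + L\right) = -2 + \left(6 + L\right) 2 L = -2 + 2 L \left(6 + L\right)$)
$S + \left(71 - j{\left(-7 \right)}\right) \left(-36\right) = 127 + \left(71 - \left(-2 + 2 \left(-7\right)^{2} + 12 \left(-7\right)\right)\right) \left(-36\right) = 127 + \left(71 - \left(-2 + 2 \cdot 49 - 84\right)\right) \left(-36\right) = 127 + \left(71 - \left(-2 + 98 - 84\right)\right) \left(-36\right) = 127 + \left(71 - 12\right) \left(-36\right) = 127 + 59 \left(-36\right) = 127 - 2124 = -1997$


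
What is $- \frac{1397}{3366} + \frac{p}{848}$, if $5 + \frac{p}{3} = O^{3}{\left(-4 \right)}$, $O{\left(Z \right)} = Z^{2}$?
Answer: $\frac{1823921}{129744} \approx 14.058$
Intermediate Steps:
$p = 12273$ ($p = -15 + 3 \left(\left(-4\right)^{2}\right)^{3} = -15 + 3 \cdot 16^{3} = -15 + 3 \cdot 4096 = -15 + 12288 = 12273$)
$- \frac{1397}{3366} + \frac{p}{848} = - \frac{1397}{3366} + \frac{12273}{848} = \left(-1397\right) \frac{1}{3366} + 12273 \cdot \frac{1}{848} = - \frac{127}{306} + \frac{12273}{848} = \frac{1823921}{129744}$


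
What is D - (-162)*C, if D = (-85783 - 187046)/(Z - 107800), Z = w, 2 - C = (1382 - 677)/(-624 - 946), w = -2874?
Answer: 6936606939/17375818 ≈ 399.21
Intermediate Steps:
C = 769/314 (C = 2 - (1382 - 677)/(-624 - 946) = 2 - 705/(-1570) = 2 - 705*(-1)/1570 = 2 - 1*(-141/314) = 2 + 141/314 = 769/314 ≈ 2.4490)
Z = -2874
D = 272829/110674 (D = (-85783 - 187046)/(-2874 - 107800) = -272829/(-110674) = -272829*(-1/110674) = 272829/110674 ≈ 2.4652)
D - (-162)*C = 272829/110674 - (-162)*769/314 = 272829/110674 - 1*(-62289/157) = 272829/110674 + 62289/157 = 6936606939/17375818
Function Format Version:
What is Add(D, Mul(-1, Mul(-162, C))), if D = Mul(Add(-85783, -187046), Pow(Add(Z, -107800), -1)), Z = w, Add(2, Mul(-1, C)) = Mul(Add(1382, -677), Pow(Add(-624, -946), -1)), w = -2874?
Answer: Rational(6936606939, 17375818) ≈ 399.21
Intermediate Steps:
C = Rational(769, 314) (C = Add(2, Mul(-1, Mul(Add(1382, -677), Pow(Add(-624, -946), -1)))) = Add(2, Mul(-1, Mul(705, Pow(-1570, -1)))) = Add(2, Mul(-1, Mul(705, Rational(-1, 1570)))) = Add(2, Mul(-1, Rational(-141, 314))) = Add(2, Rational(141, 314)) = Rational(769, 314) ≈ 2.4490)
Z = -2874
D = Rational(272829, 110674) (D = Mul(Add(-85783, -187046), Pow(Add(-2874, -107800), -1)) = Mul(-272829, Pow(-110674, -1)) = Mul(-272829, Rational(-1, 110674)) = Rational(272829, 110674) ≈ 2.4652)
Add(D, Mul(-1, Mul(-162, C))) = Add(Rational(272829, 110674), Mul(-1, Mul(-162, Rational(769, 314)))) = Add(Rational(272829, 110674), Mul(-1, Rational(-62289, 157))) = Add(Rational(272829, 110674), Rational(62289, 157)) = Rational(6936606939, 17375818)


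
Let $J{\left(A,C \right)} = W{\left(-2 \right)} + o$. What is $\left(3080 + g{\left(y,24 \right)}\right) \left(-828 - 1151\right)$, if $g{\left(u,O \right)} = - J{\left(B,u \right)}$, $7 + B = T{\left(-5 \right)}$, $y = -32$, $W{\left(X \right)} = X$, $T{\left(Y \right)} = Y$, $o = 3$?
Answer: $-6093341$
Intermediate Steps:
$B = -12$ ($B = -7 - 5 = -12$)
$J{\left(A,C \right)} = 1$ ($J{\left(A,C \right)} = -2 + 3 = 1$)
$g{\left(u,O \right)} = -1$ ($g{\left(u,O \right)} = \left(-1\right) 1 = -1$)
$\left(3080 + g{\left(y,24 \right)}\right) \left(-828 - 1151\right) = \left(3080 - 1\right) \left(-828 - 1151\right) = 3079 \left(-1979\right) = -6093341$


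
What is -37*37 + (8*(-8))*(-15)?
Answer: -409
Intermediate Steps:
-37*37 + (8*(-8))*(-15) = -1369 - 64*(-15) = -1369 + 960 = -409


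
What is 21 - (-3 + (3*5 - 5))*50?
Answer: -329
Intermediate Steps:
21 - (-3 + (3*5 - 5))*50 = 21 - (-3 + (15 - 5))*50 = 21 - (-3 + 10)*50 = 21 - 1*7*50 = 21 - 7*50 = 21 - 350 = -329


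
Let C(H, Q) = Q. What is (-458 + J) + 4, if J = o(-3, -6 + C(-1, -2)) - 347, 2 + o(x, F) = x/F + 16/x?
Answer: -19391/24 ≈ -807.96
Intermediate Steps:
o(x, F) = -2 + 16/x + x/F (o(x, F) = -2 + (x/F + 16/x) = -2 + (16/x + x/F) = -2 + 16/x + x/F)
J = -8495/24 (J = (-2 + 16/(-3) - 3/(-6 - 2)) - 347 = (-2 + 16*(-⅓) - 3/(-8)) - 347 = (-2 - 16/3 - 3*(-⅛)) - 347 = (-2 - 16/3 + 3/8) - 347 = -167/24 - 347 = -8495/24 ≈ -353.96)
(-458 + J) + 4 = (-458 - 8495/24) + 4 = -19487/24 + 4 = -19391/24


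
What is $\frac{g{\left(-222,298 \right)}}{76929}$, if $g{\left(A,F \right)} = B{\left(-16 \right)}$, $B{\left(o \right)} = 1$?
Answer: $\frac{1}{76929} \approx 1.2999 \cdot 10^{-5}$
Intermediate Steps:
$g{\left(A,F \right)} = 1$
$\frac{g{\left(-222,298 \right)}}{76929} = 1 \cdot \frac{1}{76929} = \frac{1}{76929}$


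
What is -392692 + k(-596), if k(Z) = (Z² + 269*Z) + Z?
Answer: -198396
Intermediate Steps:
k(Z) = Z² + 270*Z
-392692 + k(-596) = -392692 - 596*(270 - 596) = -392692 - 596*(-326) = -392692 + 194296 = -198396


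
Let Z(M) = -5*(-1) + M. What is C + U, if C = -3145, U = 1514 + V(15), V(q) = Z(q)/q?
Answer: -4889/3 ≈ -1629.7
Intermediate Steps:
Z(M) = 5 + M
V(q) = (5 + q)/q
U = 4546/3 (U = 1514 + (5 + 15)/15 = 1514 + (1/15)*20 = 1514 + 4/3 = 4546/3 ≈ 1515.3)
C + U = -3145 + 4546/3 = -4889/3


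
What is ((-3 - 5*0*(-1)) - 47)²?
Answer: 2500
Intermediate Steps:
((-3 - 5*0*(-1)) - 47)² = ((-3 + 0*(-1)) - 47)² = ((-3 + 0) - 47)² = (-3 - 47)² = (-50)² = 2500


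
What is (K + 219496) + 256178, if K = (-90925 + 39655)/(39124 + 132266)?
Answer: 2717523853/5713 ≈ 4.7567e+5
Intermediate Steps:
K = -1709/5713 (K = -51270/171390 = -51270*1/171390 = -1709/5713 ≈ -0.29914)
(K + 219496) + 256178 = (-1709/5713 + 219496) + 256178 = 1253978939/5713 + 256178 = 2717523853/5713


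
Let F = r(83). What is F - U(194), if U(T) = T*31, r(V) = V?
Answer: -5931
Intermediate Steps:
F = 83
U(T) = 31*T
F - U(194) = 83 - 31*194 = 83 - 1*6014 = 83 - 6014 = -5931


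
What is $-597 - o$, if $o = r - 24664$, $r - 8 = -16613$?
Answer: $40672$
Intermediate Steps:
$r = -16605$ ($r = 8 - 16613 = -16605$)
$o = -41269$ ($o = -16605 - 24664 = -41269$)
$-597 - o = -597 - -41269 = -597 + 41269 = 40672$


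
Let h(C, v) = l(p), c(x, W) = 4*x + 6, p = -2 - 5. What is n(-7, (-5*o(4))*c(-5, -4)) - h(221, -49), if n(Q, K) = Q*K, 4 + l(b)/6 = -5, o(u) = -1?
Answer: 544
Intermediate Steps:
p = -7
c(x, W) = 6 + 4*x
l(b) = -54 (l(b) = -24 + 6*(-5) = -24 - 30 = -54)
h(C, v) = -54
n(Q, K) = K*Q
n(-7, (-5*o(4))*c(-5, -4)) - h(221, -49) = ((-5*(-1))*(6 + 4*(-5)))*(-7) - 1*(-54) = (5*(6 - 20))*(-7) + 54 = (5*(-14))*(-7) + 54 = -70*(-7) + 54 = 490 + 54 = 544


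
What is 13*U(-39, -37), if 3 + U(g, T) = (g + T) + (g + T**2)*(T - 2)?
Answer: -675337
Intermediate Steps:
U(g, T) = -3 + T + g + (-2 + T)*(g + T**2) (U(g, T) = -3 + ((g + T) + (g + T**2)*(T - 2)) = -3 + ((T + g) + (g + T**2)*(-2 + T)) = -3 + ((T + g) + (-2 + T)*(g + T**2)) = -3 + (T + g + (-2 + T)*(g + T**2)) = -3 + T + g + (-2 + T)*(g + T**2))
13*U(-39, -37) = 13*(-3 - 37 + (-37)**3 - 1*(-39) - 2*(-37)**2 - 37*(-39)) = 13*(-3 - 37 - 50653 + 39 - 2*1369 + 1443) = 13*(-3 - 37 - 50653 + 39 - 2738 + 1443) = 13*(-51949) = -675337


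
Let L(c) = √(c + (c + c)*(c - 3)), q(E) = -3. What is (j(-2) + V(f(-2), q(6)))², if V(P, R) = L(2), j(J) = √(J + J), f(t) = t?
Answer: -(2 + √2)² ≈ -11.657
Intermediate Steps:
j(J) = √2*√J (j(J) = √(2*J) = √2*√J)
L(c) = √(c + 2*c*(-3 + c)) (L(c) = √(c + (2*c)*(-3 + c)) = √(c + 2*c*(-3 + c)))
V(P, R) = I*√2 (V(P, R) = √(2*(-5 + 2*2)) = √(2*(-5 + 4)) = √(2*(-1)) = √(-2) = I*√2)
(j(-2) + V(f(-2), q(6)))² = (√2*√(-2) + I*√2)² = (√2*(I*√2) + I*√2)² = (2*I + I*√2)²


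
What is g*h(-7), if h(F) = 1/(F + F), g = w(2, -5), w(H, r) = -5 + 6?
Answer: -1/14 ≈ -0.071429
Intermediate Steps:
w(H, r) = 1
g = 1
h(F) = 1/(2*F)
g*h(-7) = 1*((½)/(-7)) = 1*((½)*(-⅐)) = 1*(-1/14) = -1/14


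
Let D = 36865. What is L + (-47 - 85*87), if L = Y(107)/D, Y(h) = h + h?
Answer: -274349116/36865 ≈ -7442.0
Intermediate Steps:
Y(h) = 2*h
L = 214/36865 (L = (2*107)/36865 = 214*(1/36865) = 214/36865 ≈ 0.0058050)
L + (-47 - 85*87) = 214/36865 + (-47 - 85*87) = 214/36865 + (-47 - 7395) = 214/36865 - 7442 = -274349116/36865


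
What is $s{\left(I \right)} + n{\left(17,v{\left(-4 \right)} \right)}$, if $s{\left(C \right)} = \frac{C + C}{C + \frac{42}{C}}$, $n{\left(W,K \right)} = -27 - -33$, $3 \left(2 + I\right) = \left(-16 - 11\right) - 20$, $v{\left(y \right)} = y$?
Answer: $\frac{24740}{3187} \approx 7.7628$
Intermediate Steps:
$I = - \frac{53}{3}$ ($I = -2 + \frac{\left(-16 - 11\right) - 20}{3} = -2 + \frac{-27 - 20}{3} = -2 + \frac{1}{3} \left(-47\right) = -2 - \frac{47}{3} = - \frac{53}{3} \approx -17.667$)
$n{\left(W,K \right)} = 6$ ($n{\left(W,K \right)} = -27 + 33 = 6$)
$s{\left(C \right)} = \frac{2 C}{C + \frac{42}{C}}$
$s{\left(I \right)} + n{\left(17,v{\left(-4 \right)} \right)} = \frac{2 \left(- \frac{53}{3}\right)^{2}}{42 + \left(- \frac{53}{3}\right)^{2}} + 6 = 2 \cdot \frac{2809}{9} \frac{1}{42 + \frac{2809}{9}} + 6 = 2 \cdot \frac{2809}{9} \frac{1}{\frac{3187}{9}} + 6 = 2 \cdot \frac{2809}{9} \cdot \frac{9}{3187} + 6 = \frac{5618}{3187} + 6 = \frac{24740}{3187}$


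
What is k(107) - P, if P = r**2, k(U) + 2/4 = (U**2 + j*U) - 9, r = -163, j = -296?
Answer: -93603/2 ≈ -46802.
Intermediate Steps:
k(U) = -19/2 + U**2 - 296*U (k(U) = -1/2 + ((U**2 - 296*U) - 9) = -1/2 + (-9 + U**2 - 296*U) = -19/2 + U**2 - 296*U)
P = 26569 (P = (-163)**2 = 26569)
k(107) - P = (-19/2 + 107**2 - 296*107) - 1*26569 = (-19/2 + 11449 - 31672) - 26569 = -40465/2 - 26569 = -93603/2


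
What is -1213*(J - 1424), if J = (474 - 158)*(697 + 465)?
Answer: -443676584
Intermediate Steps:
J = 367192 (J = 316*1162 = 367192)
-1213*(J - 1424) = -1213*(367192 - 1424) = -1213*365768 = -443676584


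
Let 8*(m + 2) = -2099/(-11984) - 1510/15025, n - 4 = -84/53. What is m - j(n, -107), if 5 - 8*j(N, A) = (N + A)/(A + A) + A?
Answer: -243229607909/15269054080 ≈ -15.930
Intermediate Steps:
n = 128/53 (n = 4 - 84/53 = 128/53 ≈ 2.4151)
j(N, A) = 5/8 - A/8 - (A + N)/(16*A) (j(N, A) = 5/8 - ((N + A)/(A + A) + A)/8 = 5/8 - ((A + N)/((2*A)) + A)/8 = 5/8 - ((A + N)*(1/(2*A)) + A)/8 = 5/8 - ((A + N)/(2*A) + A)/8 = 5/8 - (A + (A + N)/(2*A))/8 = 5/8 + (-A/8 - (A + N)/(16*A)) = 5/8 - A/8 - (A + N)/(16*A))
m = -573502393/288095360 (m = -2 + (-2099/(-11984) - 1510/15025)/8 = -2 + (-2099*(-1/11984) - 1510*1/15025)/8 = -2 + (2099/11984 - 302/3005)/8 = -2 + (⅛)*(2688327/36011920) = -2 + 2688327/288095360 = -573502393/288095360 ≈ -1.9907)
m - j(n, -107) = -573502393/288095360 - (9/16 - ⅛*(-107) - 1/16*128/53/(-107)) = -573502393/288095360 - (9/16 + 107/8 - 1/16*128/53*(-1/107)) = -573502393/288095360 - (9/16 + 107/8 + 8/5671) = -573502393/288095360 - 1*1264761/90736 = -573502393/288095360 - 1264761/90736 = -243229607909/15269054080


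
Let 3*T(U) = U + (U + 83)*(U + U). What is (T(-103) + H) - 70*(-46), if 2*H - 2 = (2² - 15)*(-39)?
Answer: 9549/2 ≈ 4774.5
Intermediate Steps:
H = 431/2 (H = 1 + ((2² - 15)*(-39))/2 = 1 + ((4 - 15)*(-39))/2 = 1 + (-11*(-39))/2 = 1 + (½)*429 = 1 + 429/2 = 431/2 ≈ 215.50)
T(U) = U/3 + 2*U*(83 + U)/3 (T(U) = (U + (U + 83)*(U + U))/3 = (U + (83 + U)*(2*U))/3 = (U + 2*U*(83 + U))/3 = U/3 + 2*U*(83 + U)/3)
(T(-103) + H) - 70*(-46) = ((⅓)*(-103)*(167 + 2*(-103)) + 431/2) - 70*(-46) = ((⅓)*(-103)*(167 - 206) + 431/2) + 3220 = ((⅓)*(-103)*(-39) + 431/2) + 3220 = (1339 + 431/2) + 3220 = 3109/2 + 3220 = 9549/2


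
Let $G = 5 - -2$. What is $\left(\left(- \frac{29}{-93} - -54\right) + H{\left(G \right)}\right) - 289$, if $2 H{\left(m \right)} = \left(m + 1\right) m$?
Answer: $- \frac{19222}{93} \approx -206.69$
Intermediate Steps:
$G = 7$ ($G = 5 + 2 = 7$)
$H{\left(m \right)} = \frac{m \left(1 + m\right)}{2}$ ($H{\left(m \right)} = \frac{\left(m + 1\right) m}{2} = \frac{\left(1 + m\right) m}{2} = \frac{m \left(1 + m\right)}{2}$)
$\left(\left(- \frac{29}{-93} - -54\right) + H{\left(G \right)}\right) - 289 = \left(\left(- \frac{29}{-93} - -54\right) + \frac{1}{2} \cdot 7 \left(1 + 7\right)\right) - 289 = \left(\left(\left(-29\right) \left(- \frac{1}{93}\right) + 54\right) + \frac{1}{2} \cdot 7 \cdot 8\right) - 289 = \left(\left(\frac{29}{93} + 54\right) + 28\right) - 289 = \left(\frac{5051}{93} + 28\right) - 289 = \frac{7655}{93} - 289 = - \frac{19222}{93}$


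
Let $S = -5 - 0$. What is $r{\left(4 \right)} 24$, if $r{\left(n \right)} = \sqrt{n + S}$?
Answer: $24 i \approx 24.0 i$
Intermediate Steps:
$S = -5$ ($S = -5 + 0 = -5$)
$r{\left(n \right)} = \sqrt{-5 + n}$ ($r{\left(n \right)} = \sqrt{n - 5} = \sqrt{-5 + n}$)
$r{\left(4 \right)} 24 = \sqrt{-5 + 4} \cdot 24 = \sqrt{-1} \cdot 24 = i 24 = 24 i$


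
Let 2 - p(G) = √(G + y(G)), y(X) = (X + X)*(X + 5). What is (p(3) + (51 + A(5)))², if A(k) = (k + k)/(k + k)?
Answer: (54 - √51)² ≈ 2195.7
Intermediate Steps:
A(k) = 1 (A(k) = (2*k)/((2*k)) = (2*k)*(1/(2*k)) = 1)
y(X) = 2*X*(5 + X) (y(X) = (2*X)*(5 + X) = 2*X*(5 + X))
p(G) = 2 - √(G + 2*G*(5 + G))
(p(3) + (51 + A(5)))² = ((2 - √(3*(11 + 2*3))) + (51 + 1))² = ((2 - √(3*(11 + 6))) + 52)² = ((2 - √(3*17)) + 52)² = ((2 - √51) + 52)² = (54 - √51)²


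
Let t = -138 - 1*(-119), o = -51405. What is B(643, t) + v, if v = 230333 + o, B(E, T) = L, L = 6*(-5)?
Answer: 178898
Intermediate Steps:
L = -30
t = -19 (t = -138 + 119 = -19)
B(E, T) = -30
v = 178928 (v = 230333 - 51405 = 178928)
B(643, t) + v = -30 + 178928 = 178898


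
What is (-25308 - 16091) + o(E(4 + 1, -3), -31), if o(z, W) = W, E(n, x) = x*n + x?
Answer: -41430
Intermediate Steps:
E(n, x) = x + n*x (E(n, x) = n*x + x = x + n*x)
(-25308 - 16091) + o(E(4 + 1, -3), -31) = (-25308 - 16091) - 31 = -41399 - 31 = -41430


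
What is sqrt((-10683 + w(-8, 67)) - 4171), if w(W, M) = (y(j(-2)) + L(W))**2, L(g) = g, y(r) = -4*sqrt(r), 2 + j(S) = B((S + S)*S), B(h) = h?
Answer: sqrt(-14694 + 64*sqrt(6)) ≈ 120.57*I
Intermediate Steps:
j(S) = -2 + 2*S**2 (j(S) = -2 + (S + S)*S = -2 + (2*S)*S = -2 + 2*S**2)
w(W, M) = (W - 4*sqrt(6))**2 (w(W, M) = (-4*sqrt(-2 + 2*(-2)**2) + W)**2 = (-4*sqrt(-2 + 2*4) + W)**2 = (-4*sqrt(-2 + 8) + W)**2 = (-4*sqrt(6) + W)**2 = (W - 4*sqrt(6))**2)
sqrt((-10683 + w(-8, 67)) - 4171) = sqrt((-10683 + (-8 - 4*sqrt(6))**2) - 4171) = sqrt(-14854 + (-8 - 4*sqrt(6))**2)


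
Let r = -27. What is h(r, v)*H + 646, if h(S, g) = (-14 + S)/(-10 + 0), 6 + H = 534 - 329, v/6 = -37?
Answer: 14619/10 ≈ 1461.9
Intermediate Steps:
v = -222 (v = 6*(-37) = -222)
H = 199 (H = -6 + (534 - 329) = -6 + 205 = 199)
h(S, g) = 7/5 - S/10 (h(S, g) = (-14 + S)/(-10) = (-14 + S)*(-⅒) = 7/5 - S/10)
h(r, v)*H + 646 = (7/5 - ⅒*(-27))*199 + 646 = (7/5 + 27/10)*199 + 646 = (41/10)*199 + 646 = 8159/10 + 646 = 14619/10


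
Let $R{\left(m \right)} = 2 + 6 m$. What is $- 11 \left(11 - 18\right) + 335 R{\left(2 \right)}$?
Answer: $4767$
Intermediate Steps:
$- 11 \left(11 - 18\right) + 335 R{\left(2 \right)} = - 11 \left(11 - 18\right) + 335 \left(2 + 6 \cdot 2\right) = \left(-11\right) \left(-7\right) + 335 \left(2 + 12\right) = 77 + 335 \cdot 14 = 77 + 4690 = 4767$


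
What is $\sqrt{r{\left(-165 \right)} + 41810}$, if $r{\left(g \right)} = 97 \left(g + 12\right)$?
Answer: $\sqrt{26969} \approx 164.22$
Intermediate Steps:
$r{\left(g \right)} = 1164 + 97 g$ ($r{\left(g \right)} = 97 \left(12 + g\right) = 1164 + 97 g$)
$\sqrt{r{\left(-165 \right)} + 41810} = \sqrt{\left(1164 + 97 \left(-165\right)\right) + 41810} = \sqrt{\left(1164 - 16005\right) + 41810} = \sqrt{-14841 + 41810} = \sqrt{26969}$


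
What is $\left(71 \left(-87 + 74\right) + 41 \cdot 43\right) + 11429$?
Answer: $12269$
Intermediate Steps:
$\left(71 \left(-87 + 74\right) + 41 \cdot 43\right) + 11429 = \left(71 \left(-13\right) + 1763\right) + 11429 = \left(-923 + 1763\right) + 11429 = 840 + 11429 = 12269$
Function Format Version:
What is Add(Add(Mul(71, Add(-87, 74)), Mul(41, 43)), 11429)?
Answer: 12269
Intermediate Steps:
Add(Add(Mul(71, Add(-87, 74)), Mul(41, 43)), 11429) = Add(Add(Mul(71, -13), 1763), 11429) = Add(Add(-923, 1763), 11429) = Add(840, 11429) = 12269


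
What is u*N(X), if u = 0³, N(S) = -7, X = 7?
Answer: 0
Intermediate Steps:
u = 0
u*N(X) = 0*(-7) = 0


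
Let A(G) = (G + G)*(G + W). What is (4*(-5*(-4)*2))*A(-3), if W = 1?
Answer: 1920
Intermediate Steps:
A(G) = 2*G*(1 + G) (A(G) = (G + G)*(G + 1) = (2*G)*(1 + G) = 2*G*(1 + G))
(4*(-5*(-4)*2))*A(-3) = (4*(-5*(-4)*2))*(2*(-3)*(1 - 3)) = (4*(20*2))*(2*(-3)*(-2)) = (4*40)*12 = 160*12 = 1920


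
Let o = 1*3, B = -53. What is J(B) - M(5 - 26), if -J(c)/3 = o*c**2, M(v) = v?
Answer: -25260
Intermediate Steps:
o = 3
J(c) = -9*c**2
J(B) - M(5 - 26) = -9*(-53)**2 - (5 - 26) = -9*2809 - 1*(-21) = -25281 + 21 = -25260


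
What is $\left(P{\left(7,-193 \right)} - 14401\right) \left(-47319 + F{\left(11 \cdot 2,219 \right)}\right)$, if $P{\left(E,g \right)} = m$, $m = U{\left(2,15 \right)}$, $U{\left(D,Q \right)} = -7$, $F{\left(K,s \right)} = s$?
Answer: $678616800$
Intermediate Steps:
$m = -7$
$P{\left(E,g \right)} = -7$
$\left(P{\left(7,-193 \right)} - 14401\right) \left(-47319 + F{\left(11 \cdot 2,219 \right)}\right) = \left(-7 - 14401\right) \left(-47319 + 219\right) = \left(-14408\right) \left(-47100\right) = 678616800$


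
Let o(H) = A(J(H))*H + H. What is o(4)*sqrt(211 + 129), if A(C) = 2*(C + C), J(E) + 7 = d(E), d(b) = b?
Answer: -88*sqrt(85) ≈ -811.32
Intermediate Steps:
J(E) = -7 + E
A(C) = 4*C (A(C) = 2*(2*C) = 4*C)
o(H) = H + H*(-28 + 4*H) (o(H) = (4*(-7 + H))*H + H = (-28 + 4*H)*H + H = H*(-28 + 4*H) + H = H + H*(-28 + 4*H))
o(4)*sqrt(211 + 129) = (4*(-27 + 4*4))*sqrt(211 + 129) = (4*(-27 + 16))*sqrt(340) = (4*(-11))*(2*sqrt(85)) = -88*sqrt(85)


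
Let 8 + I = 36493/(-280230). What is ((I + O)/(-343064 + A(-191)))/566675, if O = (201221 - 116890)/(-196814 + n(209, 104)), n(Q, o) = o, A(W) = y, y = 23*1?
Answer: 7863382676/178595247440119177125 ≈ 4.4029e-11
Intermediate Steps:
y = 23
A(W) = 23
I = -2278333/280230 (I = -8 + 36493/(-280230) = -8 + 36493*(-1/280230) = -8 - 36493/280230 = -2278333/280230 ≈ -8.1302)
O = -84331/196710 (O = (201221 - 116890)/(-196814 + 104) = 84331/(-196710) = 84331*(-1/196710) = -84331/196710 ≈ -0.42871)
((I + O)/(-343064 + A(-191)))/566675 = ((-2278333/280230 - 84331/196710)/(-343064 + 23))/566675 = -7863382676/918734055/(-343041)*(1/566675) = -7863382676/918734055*(-1/343041)*(1/566675) = (7863382676/315163448961255)*(1/566675) = 7863382676/178595247440119177125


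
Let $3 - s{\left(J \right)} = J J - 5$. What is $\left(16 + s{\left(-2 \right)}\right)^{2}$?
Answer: $400$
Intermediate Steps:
$s{\left(J \right)} = 8 - J^{2}$ ($s{\left(J \right)} = 3 - \left(J J - 5\right) = 3 - \left(J^{2} - 5\right) = 3 - \left(-5 + J^{2}\right) = 8 - J^{2}$)
$\left(16 + s{\left(-2 \right)}\right)^{2} = \left(16 + \left(8 - \left(-2\right)^{2}\right)\right)^{2} = \left(16 + \left(8 - 4\right)\right)^{2} = \left(16 + 4\right)^{2} = 20^{2} = 400$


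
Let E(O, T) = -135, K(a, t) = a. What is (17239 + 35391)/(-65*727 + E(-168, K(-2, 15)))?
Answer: -5263/4739 ≈ -1.1106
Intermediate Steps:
(17239 + 35391)/(-65*727 + E(-168, K(-2, 15))) = (17239 + 35391)/(-65*727 - 135) = 52630/(-47255 - 135) = 52630/(-47390) = 52630*(-1/47390) = -5263/4739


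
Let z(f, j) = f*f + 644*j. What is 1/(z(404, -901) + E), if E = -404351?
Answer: -1/821379 ≈ -1.2175e-6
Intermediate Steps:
z(f, j) = f² + 644*j
1/(z(404, -901) + E) = 1/((404² + 644*(-901)) - 404351) = 1/((163216 - 580244) - 404351) = 1/(-417028 - 404351) = 1/(-821379) = -1/821379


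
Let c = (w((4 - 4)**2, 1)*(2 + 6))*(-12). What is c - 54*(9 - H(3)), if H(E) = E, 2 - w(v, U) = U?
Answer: -420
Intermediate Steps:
w(v, U) = 2 - U
c = -96 (c = ((2 - 1*1)*(2 + 6))*(-12) = ((2 - 1)*8)*(-12) = (1*8)*(-12) = 8*(-12) = -96)
c - 54*(9 - H(3)) = -96 - 54*(9 - 1*3) = -96 - 54*(9 - 3) = -96 - 54*6 = -96 - 324 = -420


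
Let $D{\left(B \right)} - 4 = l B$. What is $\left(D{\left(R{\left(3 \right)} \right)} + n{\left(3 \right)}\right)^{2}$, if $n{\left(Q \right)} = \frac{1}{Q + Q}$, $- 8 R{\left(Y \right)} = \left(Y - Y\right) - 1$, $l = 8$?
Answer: $\frac{961}{36} \approx 26.694$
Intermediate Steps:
$R{\left(Y \right)} = \frac{1}{8}$ ($R{\left(Y \right)} = - \frac{\left(Y - Y\right) - 1}{8} = - \frac{0 - 1}{8} = \left(- \frac{1}{8}\right) \left(-1\right) = \frac{1}{8}$)
$n{\left(Q \right)} = \frac{1}{2 Q}$
$D{\left(B \right)} = 4 + 8 B$
$\left(D{\left(R{\left(3 \right)} \right)} + n{\left(3 \right)}\right)^{2} = \left(\left(4 + 8 \cdot \frac{1}{8}\right) + \frac{1}{2 \cdot 3}\right)^{2} = \left(\left(4 + 1\right) + \frac{1}{2} \cdot \frac{1}{3}\right)^{2} = \left(5 + \frac{1}{6}\right)^{2} = \left(\frac{31}{6}\right)^{2} = \frac{961}{36}$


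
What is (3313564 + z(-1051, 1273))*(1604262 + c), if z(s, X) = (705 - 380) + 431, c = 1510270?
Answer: 10322555698240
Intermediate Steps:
z(s, X) = 756 (z(s, X) = 325 + 431 = 756)
(3313564 + z(-1051, 1273))*(1604262 + c) = (3313564 + 756)*(1604262 + 1510270) = 3314320*3114532 = 10322555698240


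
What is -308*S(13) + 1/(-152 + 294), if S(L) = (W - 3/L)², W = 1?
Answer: -4373431/23998 ≈ -182.24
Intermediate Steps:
S(L) = (1 - 3/L)²
-308*S(13) + 1/(-152 + 294) = -308*(-3 + 13)²/13² + 1/(-152 + 294) = -308*10²/169 + 1/142 = -308*100/169 + 1/142 = -30800/169 + 1/142 = -4373431/23998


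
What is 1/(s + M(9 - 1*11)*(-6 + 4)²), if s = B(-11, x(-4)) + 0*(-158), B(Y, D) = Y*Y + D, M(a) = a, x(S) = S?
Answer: 1/109 ≈ 0.0091743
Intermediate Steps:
B(Y, D) = D + Y² (B(Y, D) = Y² + D = D + Y²)
s = 117 (s = (-4 + (-11)²) + 0*(-158) = (-4 + 121) + 0 = 117 + 0 = 117)
1/(s + M(9 - 1*11)*(-6 + 4)²) = 1/(117 + (9 - 1*11)*(-6 + 4)²) = 1/(117 + (9 - 11)*(-2)²) = 1/(117 - 2*4) = 1/(117 - 8) = 1/109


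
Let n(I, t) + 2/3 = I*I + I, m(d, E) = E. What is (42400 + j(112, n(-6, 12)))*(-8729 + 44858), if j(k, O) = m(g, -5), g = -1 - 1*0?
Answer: 1531688955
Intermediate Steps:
g = -1 (g = -1 + 0 = -1)
n(I, t) = -⅔ + I + I² (n(I, t) = -⅔ + (I*I + I) = -⅔ + (I² + I) = -⅔ + (I + I²) = -⅔ + I + I²)
j(k, O) = -5
(42400 + j(112, n(-6, 12)))*(-8729 + 44858) = (42400 - 5)*(-8729 + 44858) = 42395*36129 = 1531688955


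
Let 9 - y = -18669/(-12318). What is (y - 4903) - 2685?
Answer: -31125597/4106 ≈ -7580.5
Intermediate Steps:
y = 30731/4106 (y = 9 - (-18669)/(-12318) = 9 - (-18669)*(-1)/12318 = 9 - 1*6223/4106 = 9 - 6223/4106 = 30731/4106 ≈ 7.4844)
(y - 4903) - 2685 = (30731/4106 - 4903) - 2685 = -20100987/4106 - 2685 = -31125597/4106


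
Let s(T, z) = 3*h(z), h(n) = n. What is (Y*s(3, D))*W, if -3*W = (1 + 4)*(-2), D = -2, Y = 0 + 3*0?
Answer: 0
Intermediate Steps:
Y = 0 (Y = 0 + 0 = 0)
s(T, z) = 3*z
W = 10/3 (W = -(1 + 4)*(-2)/3 = -5*(-2)/3 = -⅓*(-10) = 10/3 ≈ 3.3333)
(Y*s(3, D))*W = (0*(3*(-2)))*(10/3) = (0*(-6))*(10/3) = 0*(10/3) = 0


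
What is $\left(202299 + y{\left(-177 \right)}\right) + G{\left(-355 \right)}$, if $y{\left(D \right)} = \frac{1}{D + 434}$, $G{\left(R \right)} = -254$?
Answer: $\frac{51925566}{257} \approx 2.0205 \cdot 10^{5}$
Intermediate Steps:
$y{\left(D \right)} = \frac{1}{434 + D}$
$\left(202299 + y{\left(-177 \right)}\right) + G{\left(-355 \right)} = \left(202299 + \frac{1}{434 - 177}\right) - 254 = \left(202299 + \frac{1}{257}\right) - 254 = \frac{51990844}{257} - 254 = \frac{51925566}{257}$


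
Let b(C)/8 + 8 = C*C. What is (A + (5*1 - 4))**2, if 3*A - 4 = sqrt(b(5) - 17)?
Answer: (7 + sqrt(119))**2/9 ≈ 35.636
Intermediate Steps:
b(C) = -64 + 8*C**2 (b(C) = -64 + 8*(C*C) = -64 + 8*C**2)
A = 4/3 + sqrt(119)/3 (A = 4/3 + sqrt((-64 + 8*5**2) - 17)/3 = 4/3 + sqrt((-64 + 8*25) - 17)/3 = 4/3 + sqrt((-64 + 200) - 17)/3 = 4/3 + sqrt(136 - 17)/3 = 4/3 + sqrt(119)/3 ≈ 4.9696)
(A + (5*1 - 4))**2 = ((4/3 + sqrt(119)/3) + (5*1 - 4))**2 = ((4/3 + sqrt(119)/3) + (5 - 4))**2 = ((4/3 + sqrt(119)/3) + 1)**2 = (7/3 + sqrt(119)/3)**2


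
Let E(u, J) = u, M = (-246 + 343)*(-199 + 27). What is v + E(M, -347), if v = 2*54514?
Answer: 92344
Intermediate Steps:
M = -16684 (M = 97*(-172) = -16684)
v = 109028
v + E(M, -347) = 109028 - 16684 = 92344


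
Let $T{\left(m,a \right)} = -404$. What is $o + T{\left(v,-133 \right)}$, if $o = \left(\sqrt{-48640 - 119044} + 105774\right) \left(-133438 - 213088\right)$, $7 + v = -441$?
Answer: $-36653441528 - 693052 i \sqrt{41921} \approx -3.6653 \cdot 10^{10} - 1.419 \cdot 10^{8} i$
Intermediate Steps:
$v = -448$ ($v = -7 - 441 = -448$)
$o = -36653441124 - 693052 i \sqrt{41921}$ ($o = \left(\sqrt{-167684} + 105774\right) \left(-346526\right) = \left(2 i \sqrt{41921} + 105774\right) \left(-346526\right) = \left(105774 + 2 i \sqrt{41921}\right) \left(-346526\right) = -36653441124 - 693052 i \sqrt{41921} \approx -3.6653 \cdot 10^{10} - 1.419 \cdot 10^{8} i$)
$o + T{\left(v,-133 \right)} = \left(-36653441124 - 693052 i \sqrt{41921}\right) - 404 = -36653441528 - 693052 i \sqrt{41921}$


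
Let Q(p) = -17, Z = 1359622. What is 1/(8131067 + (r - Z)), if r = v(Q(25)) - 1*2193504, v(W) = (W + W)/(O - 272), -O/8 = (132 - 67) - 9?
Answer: 360/1648058777 ≈ 2.1844e-7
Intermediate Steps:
O = -448 (O = -8*((132 - 67) - 9) = -8*(65 - 9) = -8*56 = -448)
v(W) = -W/360 (v(W) = (W + W)/(-448 - 272) = (2*W)/(-720) = (2*W)*(-1/720) = -W/360)
r = -789661423/360 (r = -1/360*(-17) - 1*2193504 = 17/360 - 2193504 = -789661423/360 ≈ -2.1935e+6)
1/(8131067 + (r - Z)) = 1/(8131067 + (-789661423/360 - 1*1359622)) = 1/(8131067 + (-789661423/360 - 1359622)) = 1/(8131067 - 1279125343/360) = 1/(1648058777/360) = 360/1648058777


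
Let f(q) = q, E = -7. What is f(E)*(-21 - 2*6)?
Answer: 231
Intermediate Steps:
f(E)*(-21 - 2*6) = -7*(-21 - 2*6) = -7*(-21 - 1*12) = -7*(-21 - 12) = -7*(-33) = 231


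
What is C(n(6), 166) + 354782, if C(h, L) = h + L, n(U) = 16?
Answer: 354964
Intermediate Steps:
C(h, L) = L + h
C(n(6), 166) + 354782 = (166 + 16) + 354782 = 182 + 354782 = 354964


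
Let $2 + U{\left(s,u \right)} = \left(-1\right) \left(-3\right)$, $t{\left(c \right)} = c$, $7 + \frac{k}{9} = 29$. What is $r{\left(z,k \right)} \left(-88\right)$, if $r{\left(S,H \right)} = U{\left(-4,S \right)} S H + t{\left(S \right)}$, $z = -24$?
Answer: $420288$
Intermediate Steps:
$k = 198$ ($k = -63 + 9 \cdot 29 = -63 + 261 = 198$)
$U{\left(s,u \right)} = 1$ ($U{\left(s,u \right)} = -2 - -3 = -2 + 3 = 1$)
$r{\left(S,H \right)} = S + H S$ ($r{\left(S,H \right)} = 1 S H + S = S H + S = H S + S = S + H S$)
$r{\left(z,k \right)} \left(-88\right) = - 24 \left(1 + 198\right) \left(-88\right) = \left(-24\right) 199 \left(-88\right) = \left(-4776\right) \left(-88\right) = 420288$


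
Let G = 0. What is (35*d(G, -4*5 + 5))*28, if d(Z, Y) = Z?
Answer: 0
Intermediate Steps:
(35*d(G, -4*5 + 5))*28 = (35*0)*28 = 0*28 = 0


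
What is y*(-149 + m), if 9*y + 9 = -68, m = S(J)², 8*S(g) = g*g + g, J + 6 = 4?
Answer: 183491/144 ≈ 1274.2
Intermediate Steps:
J = -2 (J = -6 + 4 = -2)
S(g) = g/8 + g²/8 (S(g) = (g*g + g)/8 = (g² + g)/8 = (g + g²)/8 = g/8 + g²/8)
m = 1/16 (m = ((⅛)*(-2)*(1 - 2))² = ((⅛)*(-2)*(-1))² = (¼)² = 1/16 ≈ 0.062500)
y = -77/9 (y = -1 + (⅑)*(-68) = -1 - 68/9 = -77/9 ≈ -8.5556)
y*(-149 + m) = -77*(-149 + 1/16)/9 = -77/9*(-2383/16) = 183491/144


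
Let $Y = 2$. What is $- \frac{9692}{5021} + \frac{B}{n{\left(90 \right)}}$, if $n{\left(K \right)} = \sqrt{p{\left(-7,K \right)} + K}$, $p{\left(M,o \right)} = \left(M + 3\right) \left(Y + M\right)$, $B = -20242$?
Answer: $- \frac{9692}{5021} - \frac{10121 \sqrt{110}}{55} \approx -1931.9$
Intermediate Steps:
$p{\left(M,o \right)} = \left(2 + M\right) \left(3 + M\right)$ ($p{\left(M,o \right)} = \left(M + 3\right) \left(2 + M\right) = \left(3 + M\right) \left(2 + M\right) = \left(2 + M\right) \left(3 + M\right)$)
$n{\left(K \right)} = \sqrt{20 + K}$ ($n{\left(K \right)} = \sqrt{\left(6 + \left(-7\right)^{2} + 5 \left(-7\right)\right) + K} = \sqrt{\left(6 + 49 - 35\right) + K} = \sqrt{20 + K}$)
$- \frac{9692}{5021} + \frac{B}{n{\left(90 \right)}} = - \frac{9692}{5021} - \frac{20242}{\sqrt{20 + 90}} = \left(-9692\right) \frac{1}{5021} - \frac{20242}{\sqrt{110}} = - \frac{9692}{5021} - 20242 \frac{\sqrt{110}}{110} = - \frac{9692}{5021} - \frac{10121 \sqrt{110}}{55}$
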